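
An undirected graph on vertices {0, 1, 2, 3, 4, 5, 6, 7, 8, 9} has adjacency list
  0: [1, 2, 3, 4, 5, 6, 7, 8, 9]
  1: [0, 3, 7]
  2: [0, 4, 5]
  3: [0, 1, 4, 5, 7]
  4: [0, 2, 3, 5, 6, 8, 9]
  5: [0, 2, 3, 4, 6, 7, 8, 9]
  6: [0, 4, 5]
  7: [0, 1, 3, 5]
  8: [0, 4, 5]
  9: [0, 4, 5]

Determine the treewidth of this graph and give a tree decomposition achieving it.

Treewidth 3.
Bags: B1 = {0, 4, 5, 8}  B2 = {0, 3, 4, 5}  B3 = {0, 3, 5, 7}  B4 = {0, 2, 4, 5}  B5 = {0, 4, 5, 9}  B6 = {0, 1, 3, 7}  B7 = {0, 4, 5, 6}
Tree: B1–B2, B2–B3, B2–B4, B2–B5, B3–B6, B2–B7

Every bag has size at most 4, so the width is 4 − 1 = 3 and tw(G) ≤ 3. On the other hand G contains the 4-clique {0, 1, 3, 7}. A clique must lie in a single bag of any decomposition, so no decomposition can have width below 3. Therefore the treewidth is 3.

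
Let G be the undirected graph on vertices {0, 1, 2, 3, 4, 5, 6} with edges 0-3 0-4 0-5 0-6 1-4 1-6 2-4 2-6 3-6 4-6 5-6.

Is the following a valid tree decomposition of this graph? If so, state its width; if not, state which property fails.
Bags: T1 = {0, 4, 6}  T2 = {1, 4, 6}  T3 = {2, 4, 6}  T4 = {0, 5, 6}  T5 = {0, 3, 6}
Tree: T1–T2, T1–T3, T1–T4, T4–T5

Checking the three conditions: (i) the bags cover all of {0, 1, 2, 3, 4, 5, 6}; (ii) for each edge, some bag contains both endpoints; (iii) the bags containing any fixed vertex form a subtree. All hold, so the decomposition is valid with width 3 − 1 = 2.

Yes; width 2.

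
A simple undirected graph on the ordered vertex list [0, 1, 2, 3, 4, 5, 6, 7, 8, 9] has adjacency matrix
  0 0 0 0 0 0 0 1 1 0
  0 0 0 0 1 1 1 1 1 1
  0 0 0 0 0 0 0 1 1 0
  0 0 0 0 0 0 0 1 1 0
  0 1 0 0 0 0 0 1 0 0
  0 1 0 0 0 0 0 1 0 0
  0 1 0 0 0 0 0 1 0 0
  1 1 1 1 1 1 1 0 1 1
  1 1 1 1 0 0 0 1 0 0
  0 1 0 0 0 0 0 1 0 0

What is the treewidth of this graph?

2

A width-2 tree decomposition is:
Bags: B1 = {0, 7, 8}  B2 = {1, 7, 8}  B3 = {1, 4, 7}  B4 = {1, 5, 7}  B5 = {3, 7, 8}  B6 = {1, 6, 7}  B7 = {1, 7, 9}  B8 = {2, 7, 8}
Tree: B1–B2, B2–B3, B2–B4, B1–B5, B2–B6, B2–B7, B1–B8
Each bag holds 3 vertices, so the decomposition has width 2, which upper-bounds the treewidth. For the lower bound, the 3 vertices {0, 7, 8} are pairwise adjacent, and any tree decomposition puts a clique entirely inside one bag — forcing width ≥ 2. Therefore the treewidth is 2.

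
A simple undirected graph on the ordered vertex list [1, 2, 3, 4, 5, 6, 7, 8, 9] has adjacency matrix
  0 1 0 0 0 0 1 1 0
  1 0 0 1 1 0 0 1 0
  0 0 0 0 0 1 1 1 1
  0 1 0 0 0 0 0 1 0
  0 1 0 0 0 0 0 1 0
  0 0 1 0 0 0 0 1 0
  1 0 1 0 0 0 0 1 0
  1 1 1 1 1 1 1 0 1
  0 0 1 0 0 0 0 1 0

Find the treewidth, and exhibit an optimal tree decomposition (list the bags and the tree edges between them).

Treewidth 2.
Bags: B1 = {1, 7, 8}  B2 = {3, 7, 8}  B3 = {1, 2, 8}  B4 = {2, 4, 8}  B5 = {3, 6, 8}  B6 = {3, 8, 9}  B7 = {2, 5, 8}
Tree: B1–B2, B1–B3, B3–B4, B2–B5, B5–B6, B3–B7

The largest bag has 3 vertices, giving width 2; this decomposition certifies tw(G) ≤ 2. For the lower bound, the 3 vertices {1, 2, 8} are pairwise adjacent, and any tree decomposition puts a clique entirely inside one bag — forcing width ≥ 2. Combining the bounds, tw(G) = 2.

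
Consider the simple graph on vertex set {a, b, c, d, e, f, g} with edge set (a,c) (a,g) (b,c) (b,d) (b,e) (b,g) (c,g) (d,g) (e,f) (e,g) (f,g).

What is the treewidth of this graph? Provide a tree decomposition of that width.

Every bag has size at most 3, so the width is 3 − 1 = 2 and tw(G) ≤ 2. For the lower bound, the 3 vertices {a, c, g} are pairwise adjacent, and any tree decomposition puts a clique entirely inside one bag — forcing width ≥ 2. Therefore the treewidth is 2.

Treewidth 2.
One optimal decomposition is:
Bags: B1 = {b, e, g}  B2 = {b, d, g}  B3 = {b, c, g}  B4 = {a, c, g}  B5 = {e, f, g}
Tree: B1–B2, B1–B3, B3–B4, B1–B5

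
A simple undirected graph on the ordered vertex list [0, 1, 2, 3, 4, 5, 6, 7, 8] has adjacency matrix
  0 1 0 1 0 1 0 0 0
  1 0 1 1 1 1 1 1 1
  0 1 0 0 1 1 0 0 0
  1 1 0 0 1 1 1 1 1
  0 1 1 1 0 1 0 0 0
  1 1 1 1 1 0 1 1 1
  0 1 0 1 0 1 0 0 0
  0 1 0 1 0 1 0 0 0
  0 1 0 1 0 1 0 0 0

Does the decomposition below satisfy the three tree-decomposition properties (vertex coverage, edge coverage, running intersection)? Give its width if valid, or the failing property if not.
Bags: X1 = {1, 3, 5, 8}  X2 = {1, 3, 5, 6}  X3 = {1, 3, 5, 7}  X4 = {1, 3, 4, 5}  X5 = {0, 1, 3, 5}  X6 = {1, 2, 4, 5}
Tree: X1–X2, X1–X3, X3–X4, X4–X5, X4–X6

Vertex coverage: the bags together contain {0, 1, 2, 3, 4, 5, 6, 7, 8}, the full vertex set. Edge coverage: each edge of G has both endpoints in at least one bag. Running intersection: for every vertex, the bags containing it form a connected subtree. All three properties hold, so this is a valid tree decomposition of width max|bag| − 1 = 3, and hence tw(G) ≤ 3.

Yes; width 3.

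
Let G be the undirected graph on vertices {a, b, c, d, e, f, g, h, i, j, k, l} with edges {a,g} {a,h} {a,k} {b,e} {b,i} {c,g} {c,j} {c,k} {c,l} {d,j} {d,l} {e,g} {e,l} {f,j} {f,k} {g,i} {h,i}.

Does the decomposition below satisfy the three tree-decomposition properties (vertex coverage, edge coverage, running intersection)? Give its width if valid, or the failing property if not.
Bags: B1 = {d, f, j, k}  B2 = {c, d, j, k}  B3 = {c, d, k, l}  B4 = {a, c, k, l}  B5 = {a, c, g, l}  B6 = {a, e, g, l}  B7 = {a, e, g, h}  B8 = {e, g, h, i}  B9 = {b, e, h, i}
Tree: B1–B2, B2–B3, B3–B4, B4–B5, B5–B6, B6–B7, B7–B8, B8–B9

Every vertex of G appears in some bag (union = {a, b, c, d, e, f, g, h, i, j, k, l}); every edge is covered by a bag; and for each vertex v the set of bags containing v is connected in the bag tree. The decomposition is therefore valid. The largest bag has 4 vertices, so the width is 3.

Yes; width 3.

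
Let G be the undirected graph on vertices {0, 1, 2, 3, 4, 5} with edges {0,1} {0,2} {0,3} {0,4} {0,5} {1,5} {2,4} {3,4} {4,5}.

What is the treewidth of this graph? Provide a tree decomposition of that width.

Treewidth 2.
One optimal decomposition is:
Bags: B1 = {0, 1, 5}  B2 = {0, 4, 5}  B3 = {0, 2, 4}  B4 = {0, 3, 4}
Tree: B1–B2, B2–B3, B3–B4

Every bag has size at most 3, so the width is 3 − 1 = 2 and tw(G) ≤ 2. On the other hand G contains the 3-clique {0, 1, 5}. A clique must lie in a single bag of any decomposition, so no decomposition can have width below 2. Hence tw(G) = 2 exactly.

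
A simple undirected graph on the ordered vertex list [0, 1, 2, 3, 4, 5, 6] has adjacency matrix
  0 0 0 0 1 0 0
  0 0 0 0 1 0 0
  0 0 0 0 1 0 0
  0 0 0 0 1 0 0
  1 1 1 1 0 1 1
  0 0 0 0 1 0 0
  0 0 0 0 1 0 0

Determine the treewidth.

A width-1 tree decomposition is:
Bags: B1 = {4, 6}  B2 = {1, 4}  B3 = {2, 4}  B4 = {3, 4}  B5 = {4, 5}  B6 = {0, 4}
Tree: B1–B2, B1–B3, B1–B4, B1–B5, B5–B6
The largest bag has 2 vertices, giving width 1; this decomposition certifies tw(G) ≤ 1. Any graph with an edge has treewidth ≥ 1, and G has the edge 4–6. The upper and lower bounds meet at 1, so that is the treewidth.

1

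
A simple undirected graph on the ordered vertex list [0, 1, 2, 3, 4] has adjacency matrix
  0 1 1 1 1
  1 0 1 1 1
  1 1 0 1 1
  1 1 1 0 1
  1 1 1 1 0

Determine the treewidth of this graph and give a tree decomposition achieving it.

Treewidth 4.
One such decomposition:
Bags: B1 = {0, 1, 2, 3, 4}
Tree: (single bag)

With just one bag of size 5, the width is 5 − 1 = 4, so tw(G) ≤ 4. Conversely, {0, 1, 2, 3, 4} is a clique of size 5, and the vertices of any clique must share a bag in every tree decomposition; so some bag has ≥ 5 vertices and tw(G) ≥ 4. Hence tw(G) = 4 exactly.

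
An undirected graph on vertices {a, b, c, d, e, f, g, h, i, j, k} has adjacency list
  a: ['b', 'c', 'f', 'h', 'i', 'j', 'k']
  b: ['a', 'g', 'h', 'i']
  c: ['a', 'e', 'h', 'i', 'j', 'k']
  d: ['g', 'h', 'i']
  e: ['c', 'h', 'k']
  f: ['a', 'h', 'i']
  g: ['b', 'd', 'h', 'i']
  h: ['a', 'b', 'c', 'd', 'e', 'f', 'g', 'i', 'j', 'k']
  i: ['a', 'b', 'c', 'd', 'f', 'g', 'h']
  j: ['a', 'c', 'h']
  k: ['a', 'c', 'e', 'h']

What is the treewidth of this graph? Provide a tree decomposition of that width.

Treewidth 3.
One such decomposition:
Bags: B1 = {a, b, h, i}  B2 = {b, g, h, i}  B3 = {d, g, h, i}  B4 = {a, c, h, i}  B5 = {a, c, h, k}  B6 = {c, e, h, k}  B7 = {a, c, h, j}  B8 = {a, f, h, i}
Tree: B1–B2, B2–B3, B1–B4, B4–B5, B5–B6, B4–B7, B4–B8

Each bag holds 4 vertices, so the decomposition has width 3, which upper-bounds the treewidth. On the other hand G contains the 4-clique {a, c, h, j}. A clique must lie in a single bag of any decomposition, so no decomposition can have width below 3. Therefore the treewidth is 3.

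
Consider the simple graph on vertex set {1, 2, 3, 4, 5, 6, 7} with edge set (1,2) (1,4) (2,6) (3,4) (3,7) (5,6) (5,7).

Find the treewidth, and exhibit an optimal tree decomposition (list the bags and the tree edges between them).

Treewidth 2.
One such decomposition:
Bags: B1 = {1, 3, 4}  B2 = {1, 2, 3}  B3 = {2, 3, 6}  B4 = {3, 5, 6}  B5 = {3, 5, 7}
Tree: B1–B2, B2–B3, B3–B4, B4–B5

Each bag holds 3 vertices, so the decomposition has width 2, which upper-bounds the treewidth. The edges 3–4–1–2–6–5–7–3 form a cycle, so G is not a tree and its treewidth is at least 2. Combining the bounds, tw(G) = 2.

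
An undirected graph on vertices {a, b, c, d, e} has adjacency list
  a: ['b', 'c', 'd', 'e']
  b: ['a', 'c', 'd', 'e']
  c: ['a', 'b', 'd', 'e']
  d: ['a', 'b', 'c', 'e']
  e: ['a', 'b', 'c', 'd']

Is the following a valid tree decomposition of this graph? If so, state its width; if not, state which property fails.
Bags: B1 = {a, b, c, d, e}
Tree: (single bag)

Vertex coverage: the bags together contain {a, b, c, d, e}, the full vertex set. Edge coverage: each edge of G has both endpoints in at least one bag. Running intersection: for every vertex, the bags containing it form a connected subtree. All three properties hold, so this is a valid tree decomposition of width max|bag| − 1 = 4, and hence tw(G) ≤ 4.

Yes; width 4.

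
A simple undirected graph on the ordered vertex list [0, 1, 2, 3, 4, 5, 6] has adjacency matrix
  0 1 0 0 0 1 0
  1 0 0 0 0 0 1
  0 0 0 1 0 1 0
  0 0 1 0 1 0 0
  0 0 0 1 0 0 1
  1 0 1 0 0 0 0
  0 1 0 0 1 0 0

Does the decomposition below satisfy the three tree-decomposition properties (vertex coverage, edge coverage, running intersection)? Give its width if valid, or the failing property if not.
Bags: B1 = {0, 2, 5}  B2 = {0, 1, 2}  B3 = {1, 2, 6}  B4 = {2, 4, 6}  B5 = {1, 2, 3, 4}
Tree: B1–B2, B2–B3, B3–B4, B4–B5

A tree decomposition must satisfy three properties: every vertex lies in some bag; for every edge, both endpoints lie together in some bag; and for every vertex, the bags containing it form a connected subtree. Here bags containing vertex 1 are not connected in the tree, so the decomposition is invalid.

No — bags containing vertex 1 are not connected in the tree.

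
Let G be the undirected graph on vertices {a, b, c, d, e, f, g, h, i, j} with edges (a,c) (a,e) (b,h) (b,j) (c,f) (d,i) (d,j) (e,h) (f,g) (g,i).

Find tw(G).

2

A width-2 tree decomposition is:
Bags: B1 = {b, h, j}  B2 = {d, h, j}  B3 = {d, h, i}  B4 = {g, h, i}  B5 = {f, g, h}  B6 = {c, f, h}  B7 = {a, c, h}  B8 = {a, e, h}
Tree: B1–B2, B2–B3, B3–B4, B4–B5, B5–B6, B6–B7, B7–B8
Each bag holds 3 vertices, so the decomposition has width 2, which upper-bounds the treewidth. The edges h–b–j–d–i–g–f–c–a–e–h form a cycle, so G is not a tree and its treewidth is at least 2. The upper and lower bounds meet at 2, so that is the treewidth.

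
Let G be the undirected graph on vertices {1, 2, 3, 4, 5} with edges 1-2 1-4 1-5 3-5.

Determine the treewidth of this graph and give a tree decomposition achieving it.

Each bag holds 2 vertices, so the decomposition has width 1, which upper-bounds the treewidth. G has an edge, so its treewidth is at least 1. Hence tw(G) = 1 exactly.

Treewidth 1.
One optimal decomposition is:
Bags: B1 = {1, 5}  B2 = {1, 4}  B3 = {3, 5}  B4 = {1, 2}
Tree: B1–B2, B1–B3, B1–B4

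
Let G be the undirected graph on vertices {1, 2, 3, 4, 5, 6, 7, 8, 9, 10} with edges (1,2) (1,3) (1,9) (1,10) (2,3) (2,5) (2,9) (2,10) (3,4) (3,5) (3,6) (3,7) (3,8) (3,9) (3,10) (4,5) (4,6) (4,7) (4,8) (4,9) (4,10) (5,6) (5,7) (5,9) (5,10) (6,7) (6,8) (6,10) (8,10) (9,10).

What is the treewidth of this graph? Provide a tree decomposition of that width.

Treewidth 4.
One optimal decomposition is:
Bags: B1 = {3, 4, 5, 6, 10}  B2 = {3, 4, 6, 8, 10}  B3 = {3, 4, 5, 6, 7}  B4 = {3, 4, 5, 9, 10}  B5 = {2, 3, 5, 9, 10}  B6 = {1, 2, 3, 9, 10}
Tree: B1–B2, B1–B3, B1–B4, B4–B5, B5–B6

The largest bag has 5 vertices, giving width 4; this decomposition certifies tw(G) ≤ 4. On the other hand G contains the 5-clique {1, 2, 3, 9, 10}. A clique must lie in a single bag of any decomposition, so no decomposition can have width below 4. Therefore the treewidth is 4.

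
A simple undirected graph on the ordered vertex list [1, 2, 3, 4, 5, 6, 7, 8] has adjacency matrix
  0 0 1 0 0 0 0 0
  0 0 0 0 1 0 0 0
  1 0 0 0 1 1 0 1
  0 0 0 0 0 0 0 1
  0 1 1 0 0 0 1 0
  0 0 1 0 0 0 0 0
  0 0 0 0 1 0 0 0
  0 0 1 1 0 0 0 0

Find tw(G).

A width-1 tree decomposition is:
Bags: B1 = {5, 7}  B2 = {3, 5}  B3 = {3, 8}  B4 = {1, 3}  B5 = {2, 5}  B6 = {3, 6}  B7 = {4, 8}
Tree: B1–B2, B2–B3, B2–B4, B2–B5, B4–B6, B3–B7
The largest bag has 2 vertices, giving width 1; this decomposition certifies tw(G) ≤ 1. Any graph with an edge has treewidth ≥ 1, and G has the edge 7–5. Combining the bounds, tw(G) = 1.

1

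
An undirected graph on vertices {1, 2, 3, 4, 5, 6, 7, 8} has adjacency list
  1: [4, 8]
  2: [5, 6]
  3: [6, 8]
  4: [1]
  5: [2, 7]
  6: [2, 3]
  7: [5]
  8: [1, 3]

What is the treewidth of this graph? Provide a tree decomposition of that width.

Treewidth 1.
Bags: B1 = {1, 4}  B2 = {1, 8}  B3 = {3, 8}  B4 = {3, 6}  B5 = {2, 6}  B6 = {2, 5}  B7 = {5, 7}
Tree: B1–B2, B2–B3, B3–B4, B4–B5, B5–B6, B6–B7

The largest bag has 2 vertices, giving width 1; this decomposition certifies tw(G) ≤ 1. Any graph with an edge has treewidth ≥ 1, and G has the edge 4–1. Hence tw(G) = 1 exactly.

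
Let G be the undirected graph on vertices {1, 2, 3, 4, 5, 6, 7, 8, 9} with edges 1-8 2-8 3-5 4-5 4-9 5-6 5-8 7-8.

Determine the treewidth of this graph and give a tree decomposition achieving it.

Every bag has size at most 2, so the width is 2 − 1 = 1 and tw(G) ≤ 1. Since G has at least one edge (e.g. 4–5), it is not an edgeless graph, so tw(G) ≥ 1. Therefore the treewidth is 1.

Treewidth 1.
Bags: B1 = {4, 5}  B2 = {3, 5}  B3 = {5, 8}  B4 = {1, 8}  B5 = {4, 9}  B6 = {5, 6}  B7 = {2, 8}  B8 = {7, 8}
Tree: B1–B2, B2–B3, B3–B4, B1–B5, B1–B6, B3–B7, B7–B8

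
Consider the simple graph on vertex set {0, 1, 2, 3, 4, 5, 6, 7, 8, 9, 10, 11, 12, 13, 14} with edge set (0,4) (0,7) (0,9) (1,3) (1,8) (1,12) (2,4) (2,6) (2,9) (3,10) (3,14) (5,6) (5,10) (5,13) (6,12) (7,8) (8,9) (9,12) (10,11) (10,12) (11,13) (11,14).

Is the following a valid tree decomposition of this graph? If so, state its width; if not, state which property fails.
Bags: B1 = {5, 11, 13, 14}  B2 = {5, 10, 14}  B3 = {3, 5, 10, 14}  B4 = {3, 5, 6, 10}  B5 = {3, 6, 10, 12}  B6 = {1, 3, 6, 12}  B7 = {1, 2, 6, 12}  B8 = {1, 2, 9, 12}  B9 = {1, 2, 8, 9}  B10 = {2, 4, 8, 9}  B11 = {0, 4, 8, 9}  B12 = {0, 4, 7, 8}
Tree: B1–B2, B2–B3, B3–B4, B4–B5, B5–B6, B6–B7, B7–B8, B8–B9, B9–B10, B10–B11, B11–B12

No — edge (11,10) lies in no bag.

A tree decomposition must satisfy three properties: every vertex lies in some bag; for every edge, both endpoints lie together in some bag; and for every vertex, the bags containing it form a connected subtree. Here edge (11,10) lies in no bag, so the decomposition is invalid.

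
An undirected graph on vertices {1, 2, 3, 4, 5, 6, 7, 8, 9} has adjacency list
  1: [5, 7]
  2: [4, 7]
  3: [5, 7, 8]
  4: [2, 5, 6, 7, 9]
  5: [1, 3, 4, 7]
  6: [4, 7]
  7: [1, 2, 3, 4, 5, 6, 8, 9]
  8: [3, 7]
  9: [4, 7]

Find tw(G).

A width-2 tree decomposition is:
Bags: B1 = {3, 5, 7}  B2 = {1, 5, 7}  B3 = {3, 7, 8}  B4 = {4, 5, 7}  B5 = {4, 7, 9}  B6 = {2, 4, 7}  B7 = {4, 6, 7}
Tree: B1–B2, B1–B3, B1–B4, B4–B5, B4–B6, B5–B7
Each bag holds 3 vertices, so the decomposition has width 2, which upper-bounds the treewidth. On the other hand G contains the 3-clique {3, 7, 8}. A clique must lie in a single bag of any decomposition, so no decomposition can have width below 2. Hence tw(G) = 2 exactly.

2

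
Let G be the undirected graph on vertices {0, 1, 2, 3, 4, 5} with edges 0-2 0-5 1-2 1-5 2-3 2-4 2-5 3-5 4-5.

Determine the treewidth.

2

A width-2 tree decomposition is:
Bags: B1 = {0, 2, 5}  B2 = {1, 2, 5}  B3 = {2, 4, 5}  B4 = {2, 3, 5}
Tree: B1–B2, B1–B3, B1–B4
Each bag holds 3 vertices, so the decomposition has width 2, which upper-bounds the treewidth. On the other hand G contains the 3-clique {0, 2, 5}. A clique must lie in a single bag of any decomposition, so no decomposition can have width below 2. The upper and lower bounds meet at 2, so that is the treewidth.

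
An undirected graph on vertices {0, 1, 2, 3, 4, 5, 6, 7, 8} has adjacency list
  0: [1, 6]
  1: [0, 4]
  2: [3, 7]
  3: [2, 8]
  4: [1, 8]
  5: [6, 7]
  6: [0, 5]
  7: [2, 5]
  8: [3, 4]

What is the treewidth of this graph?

A width-2 tree decomposition is:
Bags: B1 = {5, 6, 7}  B2 = {0, 6, 7}  B3 = {0, 1, 7}  B4 = {1, 4, 7}  B5 = {4, 7, 8}  B6 = {3, 7, 8}  B7 = {2, 3, 7}
Tree: B1–B2, B2–B3, B3–B4, B4–B5, B5–B6, B6–B7
The largest bag has 3 vertices, giving width 2; this decomposition certifies tw(G) ≤ 2. For the lower bound, G contains the cycle 7–5–6–0–1–4–8–3–2–7, so G is not a forest; only forests have treewidth ≤ 1, hence tw(G) ≥ 2. Therefore the treewidth is 2.

2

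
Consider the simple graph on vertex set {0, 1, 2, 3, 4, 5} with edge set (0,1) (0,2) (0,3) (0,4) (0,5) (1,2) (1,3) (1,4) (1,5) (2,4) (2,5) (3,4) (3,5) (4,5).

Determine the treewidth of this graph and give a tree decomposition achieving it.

Treewidth 4.
One optimal decomposition is:
Bags: B1 = {0, 1, 3, 4, 5}  B2 = {0, 1, 2, 4, 5}
Tree: B1–B2

Every bag has size at most 5, so the width is 5 − 1 = 4 and tw(G) ≤ 4. For the lower bound, the 5 vertices {0, 1, 2, 4, 5} are pairwise adjacent, and any tree decomposition puts a clique entirely inside one bag — forcing width ≥ 4. The upper and lower bounds meet at 4, so that is the treewidth.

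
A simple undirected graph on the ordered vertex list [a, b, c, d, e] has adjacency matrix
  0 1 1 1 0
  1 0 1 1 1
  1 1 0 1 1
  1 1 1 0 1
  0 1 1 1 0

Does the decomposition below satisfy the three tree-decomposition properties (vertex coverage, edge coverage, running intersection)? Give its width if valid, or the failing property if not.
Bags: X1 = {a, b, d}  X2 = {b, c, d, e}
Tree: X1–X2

No — edge (c,a) lies in no bag.

A tree decomposition must satisfy three properties: every vertex lies in some bag; for every edge, both endpoints lie together in some bag; and for every vertex, the bags containing it form a connected subtree. Here edge (c,a) lies in no bag, so the decomposition is invalid.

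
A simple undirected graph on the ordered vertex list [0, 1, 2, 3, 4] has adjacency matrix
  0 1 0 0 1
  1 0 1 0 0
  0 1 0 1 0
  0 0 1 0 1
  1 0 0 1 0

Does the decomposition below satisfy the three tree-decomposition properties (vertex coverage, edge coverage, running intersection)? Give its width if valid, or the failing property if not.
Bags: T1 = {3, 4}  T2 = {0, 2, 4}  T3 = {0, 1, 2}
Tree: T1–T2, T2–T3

No — edge (2,3) lies in no bag.

A tree decomposition must satisfy three properties: every vertex lies in some bag; for every edge, both endpoints lie together in some bag; and for every vertex, the bags containing it form a connected subtree. Here edge (2,3) lies in no bag, so the decomposition is invalid.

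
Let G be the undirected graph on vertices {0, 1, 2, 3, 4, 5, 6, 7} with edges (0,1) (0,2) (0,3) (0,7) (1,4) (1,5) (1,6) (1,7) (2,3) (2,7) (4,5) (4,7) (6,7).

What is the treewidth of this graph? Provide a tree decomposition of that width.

Each bag holds 3 vertices, so the decomposition has width 2, which upper-bounds the treewidth. Conversely, {1, 4, 5} is a clique of size 3, and the vertices of any clique must share a bag in every tree decomposition; so some bag has ≥ 3 vertices and tw(G) ≥ 2. Hence tw(G) = 2 exactly.

Treewidth 2.
Bags: B1 = {0, 1, 7}  B2 = {0, 2, 7}  B3 = {1, 6, 7}  B4 = {0, 2, 3}  B5 = {1, 4, 7}  B6 = {1, 4, 5}
Tree: B1–B2, B1–B3, B2–B4, B3–B5, B5–B6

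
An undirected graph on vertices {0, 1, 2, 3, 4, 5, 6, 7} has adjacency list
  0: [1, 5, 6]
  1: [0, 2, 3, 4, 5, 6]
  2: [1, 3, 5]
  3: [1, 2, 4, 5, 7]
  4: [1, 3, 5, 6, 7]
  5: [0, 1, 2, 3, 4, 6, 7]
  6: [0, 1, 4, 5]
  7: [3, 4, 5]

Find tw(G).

A width-3 tree decomposition is:
Bags: B1 = {1, 3, 4, 5}  B2 = {1, 2, 3, 5}  B3 = {1, 4, 5, 6}  B4 = {0, 1, 5, 6}  B5 = {3, 4, 5, 7}
Tree: B1–B2, B1–B3, B3–B4, B1–B5
Each bag holds 4 vertices, so the decomposition has width 3, which upper-bounds the treewidth. Conversely, {0, 1, 5, 6} is a clique of size 4, and the vertices of any clique must share a bag in every tree decomposition; so some bag has ≥ 4 vertices and tw(G) ≥ 3. Therefore the treewidth is 3.

3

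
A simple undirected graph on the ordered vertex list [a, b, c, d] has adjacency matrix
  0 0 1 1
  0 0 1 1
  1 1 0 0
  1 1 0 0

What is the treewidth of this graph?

A width-2 tree decomposition is:
Bags: B1 = {b, c, d}  B2 = {a, c, d}
Tree: B1–B2
The largest bag has 3 vertices, giving width 2; this decomposition certifies tw(G) ≤ 2. For the lower bound, G contains the cycle d–b–c–a–d, so G is not a forest; only forests have treewidth ≤ 1, hence tw(G) ≥ 2. Combining the bounds, tw(G) = 2.

2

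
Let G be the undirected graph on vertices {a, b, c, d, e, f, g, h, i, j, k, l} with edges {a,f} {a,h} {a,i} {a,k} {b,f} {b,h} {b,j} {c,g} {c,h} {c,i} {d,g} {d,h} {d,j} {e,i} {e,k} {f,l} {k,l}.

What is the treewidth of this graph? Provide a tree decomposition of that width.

Treewidth 3.
Bags: B1 = {c, d, g, j}  B2 = {c, d, h, j}  B3 = {b, c, h, j}  B4 = {b, c, h, i}  B5 = {a, b, h, i}  B6 = {a, b, f, i}  B7 = {a, e, f, i}  B8 = {a, e, f, k}  B9 = {e, f, k, l}
Tree: B1–B2, B2–B3, B3–B4, B4–B5, B5–B6, B6–B7, B7–B8, B8–B9

Each bag holds 4 vertices, so the decomposition has width 3, which upper-bounds the treewidth. For the lower bound: the 4 vertex sets {d,g,j}, {c}, {h}, {a,b,f,i} are disjoint, each induces a connected subgraph, and every pair is joined by at least one edge of G. Contracting each set to a single vertex therefore yields K_{4} as a minor, and since treewidth is minor-monotone, tw(G) ≥ tw(K_{4}) = 3. The upper and lower bounds meet at 3, so that is the treewidth.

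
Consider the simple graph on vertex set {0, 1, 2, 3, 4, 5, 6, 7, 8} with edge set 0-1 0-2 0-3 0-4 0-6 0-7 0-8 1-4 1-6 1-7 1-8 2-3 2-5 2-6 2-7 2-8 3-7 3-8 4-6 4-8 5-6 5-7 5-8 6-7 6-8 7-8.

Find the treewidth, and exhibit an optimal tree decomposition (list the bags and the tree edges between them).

Treewidth 4.
One such decomposition:
Bags: B1 = {0, 2, 6, 7, 8}  B2 = {0, 1, 6, 7, 8}  B3 = {2, 5, 6, 7, 8}  B4 = {0, 1, 4, 6, 8}  B5 = {0, 2, 3, 7, 8}
Tree: B1–B2, B1–B3, B2–B4, B1–B5

Every bag has size at most 5, so the width is 5 − 1 = 4 and tw(G) ≤ 4. Conversely, {0, 2, 3, 7, 8} is a clique of size 5, and the vertices of any clique must share a bag in every tree decomposition; so some bag has ≥ 5 vertices and tw(G) ≥ 4. The upper and lower bounds meet at 4, so that is the treewidth.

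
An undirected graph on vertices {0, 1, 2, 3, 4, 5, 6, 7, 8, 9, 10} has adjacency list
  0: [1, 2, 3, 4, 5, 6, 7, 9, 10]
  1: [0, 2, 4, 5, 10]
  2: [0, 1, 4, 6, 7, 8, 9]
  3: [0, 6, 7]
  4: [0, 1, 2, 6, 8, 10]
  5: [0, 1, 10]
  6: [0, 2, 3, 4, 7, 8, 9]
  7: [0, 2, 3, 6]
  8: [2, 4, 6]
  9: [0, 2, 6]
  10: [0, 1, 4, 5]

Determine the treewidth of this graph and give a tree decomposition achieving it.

Treewidth 3.
One optimal decomposition is:
Bags: B1 = {0, 2, 4, 6}  B2 = {0, 2, 6, 9}  B3 = {2, 4, 6, 8}  B4 = {0, 1, 2, 4}  B5 = {0, 2, 6, 7}  B6 = {0, 1, 4, 10}  B7 = {0, 1, 5, 10}  B8 = {0, 3, 6, 7}
Tree: B1–B2, B1–B3, B1–B4, B2–B5, B4–B6, B6–B7, B5–B8

The largest bag has 4 vertices, giving width 3; this decomposition certifies tw(G) ≤ 3. On the other hand G contains the 4-clique {0, 1, 4, 10}. A clique must lie in a single bag of any decomposition, so no decomposition can have width below 3. Combining the bounds, tw(G) = 3.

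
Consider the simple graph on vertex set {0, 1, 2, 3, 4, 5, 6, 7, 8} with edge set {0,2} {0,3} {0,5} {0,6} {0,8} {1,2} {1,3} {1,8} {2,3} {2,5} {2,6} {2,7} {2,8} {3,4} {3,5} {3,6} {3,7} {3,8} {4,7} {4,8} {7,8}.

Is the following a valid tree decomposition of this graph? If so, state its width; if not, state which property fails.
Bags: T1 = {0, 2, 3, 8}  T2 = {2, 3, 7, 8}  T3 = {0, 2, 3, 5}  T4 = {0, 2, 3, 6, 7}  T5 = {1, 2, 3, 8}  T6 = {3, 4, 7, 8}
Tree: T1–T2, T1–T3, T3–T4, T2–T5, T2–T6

A tree decomposition must satisfy three properties: every vertex lies in some bag; for every edge, both endpoints lie together in some bag; and for every vertex, the bags containing it form a connected subtree. Here bags containing vertex 7 are not connected in the tree, so the decomposition is invalid.

No — bags containing vertex 7 are not connected in the tree.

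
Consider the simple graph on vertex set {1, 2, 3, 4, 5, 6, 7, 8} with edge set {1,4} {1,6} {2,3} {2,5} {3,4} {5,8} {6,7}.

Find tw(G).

1

A width-1 tree decomposition is:
Bags: B1 = {6, 7}  B2 = {1, 6}  B3 = {1, 4}  B4 = {3, 4}  B5 = {2, 3}  B6 = {2, 5}  B7 = {5, 8}
Tree: B1–B2, B2–B3, B3–B4, B4–B5, B5–B6, B6–B7
Each bag holds 2 vertices, so the decomposition has width 1, which upper-bounds the treewidth. Since G has at least one edge (e.g. 7–6), it is not an edgeless graph, so tw(G) ≥ 1. Combining the bounds, tw(G) = 1.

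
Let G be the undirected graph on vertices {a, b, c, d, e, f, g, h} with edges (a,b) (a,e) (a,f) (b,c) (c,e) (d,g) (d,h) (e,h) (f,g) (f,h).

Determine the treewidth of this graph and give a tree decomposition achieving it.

The largest bag has 3 vertices, giving width 2; this decomposition certifies tw(G) ≤ 2. The edges c–b–a–e–c form a cycle, so G is not a tree and its treewidth is at least 2. Hence tw(G) = 2 exactly.

Treewidth 2.
One such decomposition:
Bags: B1 = {b, c, e}  B2 = {a, b, e}  B3 = {a, e, h}  B4 = {a, f, h}  B5 = {d, f, h}  B6 = {d, f, g}
Tree: B1–B2, B2–B3, B3–B4, B4–B5, B5–B6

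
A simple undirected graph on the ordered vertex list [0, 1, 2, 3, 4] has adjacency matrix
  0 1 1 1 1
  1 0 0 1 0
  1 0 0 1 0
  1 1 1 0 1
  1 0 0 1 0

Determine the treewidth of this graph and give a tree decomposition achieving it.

Treewidth 2.
One such decomposition:
Bags: B1 = {0, 1, 3}  B2 = {0, 2, 3}  B3 = {0, 3, 4}
Tree: B1–B2, B2–B3

The largest bag has 3 vertices, giving width 2; this decomposition certifies tw(G) ≤ 2. Conversely, {0, 1, 3} is a clique of size 3, and the vertices of any clique must share a bag in every tree decomposition; so some bag has ≥ 3 vertices and tw(G) ≥ 2. Therefore the treewidth is 2.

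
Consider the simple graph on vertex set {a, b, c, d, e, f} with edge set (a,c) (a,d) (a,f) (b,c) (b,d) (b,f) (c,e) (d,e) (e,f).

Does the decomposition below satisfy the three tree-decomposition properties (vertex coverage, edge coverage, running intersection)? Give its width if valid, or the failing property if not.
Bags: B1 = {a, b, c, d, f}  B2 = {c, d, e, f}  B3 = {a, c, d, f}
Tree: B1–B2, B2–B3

A tree decomposition must satisfy three properties: every vertex lies in some bag; for every edge, both endpoints lie together in some bag; and for every vertex, the bags containing it form a connected subtree. Here bags containing vertex a are not connected in the tree, so the decomposition is invalid.

No — bags containing vertex a are not connected in the tree.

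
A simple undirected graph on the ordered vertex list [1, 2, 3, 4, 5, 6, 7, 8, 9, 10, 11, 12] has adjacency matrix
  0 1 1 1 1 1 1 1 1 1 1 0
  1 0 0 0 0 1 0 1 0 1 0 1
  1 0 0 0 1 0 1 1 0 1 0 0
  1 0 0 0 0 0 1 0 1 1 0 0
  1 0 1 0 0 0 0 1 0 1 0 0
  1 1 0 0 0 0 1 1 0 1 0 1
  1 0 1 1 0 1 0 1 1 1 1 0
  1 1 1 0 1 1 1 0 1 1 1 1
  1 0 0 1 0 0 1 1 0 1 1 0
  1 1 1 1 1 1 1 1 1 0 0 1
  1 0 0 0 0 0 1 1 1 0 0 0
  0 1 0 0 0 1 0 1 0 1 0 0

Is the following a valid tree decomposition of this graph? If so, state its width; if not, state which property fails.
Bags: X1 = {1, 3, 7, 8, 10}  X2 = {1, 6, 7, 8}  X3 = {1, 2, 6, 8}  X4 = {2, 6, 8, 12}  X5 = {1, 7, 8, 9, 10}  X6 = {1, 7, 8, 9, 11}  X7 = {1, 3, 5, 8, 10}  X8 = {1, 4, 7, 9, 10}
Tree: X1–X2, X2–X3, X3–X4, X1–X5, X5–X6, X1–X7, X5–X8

No — edge (10,6) lies in no bag.

A tree decomposition must satisfy three properties: every vertex lies in some bag; for every edge, both endpoints lie together in some bag; and for every vertex, the bags containing it form a connected subtree. Here edge (10,6) lies in no bag, so the decomposition is invalid.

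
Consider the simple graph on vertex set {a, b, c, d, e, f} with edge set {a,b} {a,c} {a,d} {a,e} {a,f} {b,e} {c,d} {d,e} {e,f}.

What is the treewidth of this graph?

2

A width-2 tree decomposition is:
Bags: B1 = {a, d, e}  B2 = {a, e, f}  B3 = {a, c, d}  B4 = {a, b, e}
Tree: B1–B2, B1–B3, B2–B4
The largest bag has 3 vertices, giving width 2; this decomposition certifies tw(G) ≤ 2. Conversely, {a, d, e} is a clique of size 3, and the vertices of any clique must share a bag in every tree decomposition; so some bag has ≥ 3 vertices and tw(G) ≥ 2. Hence tw(G) = 2 exactly.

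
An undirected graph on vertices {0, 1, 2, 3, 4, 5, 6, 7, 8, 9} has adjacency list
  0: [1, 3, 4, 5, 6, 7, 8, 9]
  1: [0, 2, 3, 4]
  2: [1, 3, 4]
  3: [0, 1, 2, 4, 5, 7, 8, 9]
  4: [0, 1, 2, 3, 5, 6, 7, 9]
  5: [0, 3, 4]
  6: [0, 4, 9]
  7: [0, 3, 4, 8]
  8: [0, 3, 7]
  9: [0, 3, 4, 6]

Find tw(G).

A width-3 tree decomposition is:
Bags: B1 = {0, 1, 3, 4}  B2 = {0, 3, 4, 7}  B3 = {0, 3, 4, 9}  B4 = {0, 3, 7, 8}  B5 = {0, 3, 4, 5}  B6 = {0, 4, 6, 9}  B7 = {1, 2, 3, 4}
Tree: B1–B2, B2–B3, B2–B4, B2–B5, B3–B6, B1–B7
Every bag has size at most 4, so the width is 4 − 1 = 3 and tw(G) ≤ 3. On the other hand G contains the 4-clique {0, 3, 7, 8}. A clique must lie in a single bag of any decomposition, so no decomposition can have width below 3. Therefore the treewidth is 3.

3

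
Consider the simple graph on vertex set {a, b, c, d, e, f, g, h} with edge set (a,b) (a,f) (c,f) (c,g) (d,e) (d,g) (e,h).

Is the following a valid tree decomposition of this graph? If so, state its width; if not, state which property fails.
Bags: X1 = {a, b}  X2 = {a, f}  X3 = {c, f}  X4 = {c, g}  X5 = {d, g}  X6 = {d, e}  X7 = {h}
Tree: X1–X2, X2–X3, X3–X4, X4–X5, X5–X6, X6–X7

A tree decomposition must satisfy three properties: every vertex lies in some bag; for every edge, both endpoints lie together in some bag; and for every vertex, the bags containing it form a connected subtree. Here edge (e,h) lies in no bag, so the decomposition is invalid.

No — edge (e,h) lies in no bag.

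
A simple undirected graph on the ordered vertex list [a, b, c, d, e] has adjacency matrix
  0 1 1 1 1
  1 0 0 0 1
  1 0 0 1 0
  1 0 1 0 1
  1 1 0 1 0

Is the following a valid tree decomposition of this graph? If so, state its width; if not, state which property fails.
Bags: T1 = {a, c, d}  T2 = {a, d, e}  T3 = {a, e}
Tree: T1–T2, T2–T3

A tree decomposition must satisfy three properties: every vertex lies in some bag; for every edge, both endpoints lie together in some bag; and for every vertex, the bags containing it form a connected subtree. Here vertex b appears in no bag, so the decomposition is invalid.

No — vertex b appears in no bag.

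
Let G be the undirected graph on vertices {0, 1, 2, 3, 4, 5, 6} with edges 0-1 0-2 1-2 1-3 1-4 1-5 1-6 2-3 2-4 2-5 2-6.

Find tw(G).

A width-2 tree decomposition is:
Bags: B1 = {1, 2, 6}  B2 = {1, 2, 5}  B3 = {1, 2, 4}  B4 = {0, 1, 2}  B5 = {1, 2, 3}
Tree: B1–B2, B1–B3, B2–B4, B2–B5
The largest bag has 3 vertices, giving width 2; this decomposition certifies tw(G) ≤ 2. For the lower bound, the 3 vertices {0, 1, 2} are pairwise adjacent, and any tree decomposition puts a clique entirely inside one bag — forcing width ≥ 2. Hence tw(G) = 2 exactly.

2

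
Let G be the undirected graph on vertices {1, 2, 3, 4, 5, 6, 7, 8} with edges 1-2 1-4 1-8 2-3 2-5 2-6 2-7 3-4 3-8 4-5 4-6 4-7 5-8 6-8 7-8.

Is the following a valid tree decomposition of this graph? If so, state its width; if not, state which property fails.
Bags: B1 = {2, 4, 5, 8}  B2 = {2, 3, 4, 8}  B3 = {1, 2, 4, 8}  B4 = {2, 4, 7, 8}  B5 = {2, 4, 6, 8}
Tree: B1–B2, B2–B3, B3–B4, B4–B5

Yes; width 3.

Vertex coverage: the bags together contain {1, 2, 3, 4, 5, 6, 7, 8}, the full vertex set. Edge coverage: each edge of G has both endpoints in at least one bag. Running intersection: for every vertex, the bags containing it form a connected subtree. All three properties hold, so this is a valid tree decomposition of width max|bag| − 1 = 3, and hence tw(G) ≤ 3.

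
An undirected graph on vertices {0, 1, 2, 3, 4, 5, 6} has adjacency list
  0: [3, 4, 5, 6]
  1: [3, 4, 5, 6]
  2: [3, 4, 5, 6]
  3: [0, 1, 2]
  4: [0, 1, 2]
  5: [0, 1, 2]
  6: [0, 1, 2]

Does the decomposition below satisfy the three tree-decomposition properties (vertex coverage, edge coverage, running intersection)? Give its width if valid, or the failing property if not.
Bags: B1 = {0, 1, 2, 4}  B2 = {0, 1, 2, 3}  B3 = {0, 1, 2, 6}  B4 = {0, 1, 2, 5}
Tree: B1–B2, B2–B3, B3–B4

Yes; width 3.

Every vertex of G appears in some bag (union = {0, 1, 2, 3, 4, 5, 6}); every edge is covered by a bag; and for each vertex v the set of bags containing v is connected in the bag tree. The decomposition is therefore valid. The largest bag has 4 vertices, so the width is 3.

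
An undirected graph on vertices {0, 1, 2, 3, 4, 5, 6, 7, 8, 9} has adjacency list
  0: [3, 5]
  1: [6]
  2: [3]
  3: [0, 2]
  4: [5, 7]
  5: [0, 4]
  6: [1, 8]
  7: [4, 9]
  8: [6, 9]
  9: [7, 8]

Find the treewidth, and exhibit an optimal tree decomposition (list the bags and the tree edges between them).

Each bag holds 2 vertices, so the decomposition has width 1, which upper-bounds the treewidth. G has an edge, so its treewidth is at least 1. The upper and lower bounds meet at 1, so that is the treewidth.

Treewidth 1.
Bags: B1 = {1, 6}  B2 = {6, 8}  B3 = {8, 9}  B4 = {7, 9}  B5 = {4, 7}  B6 = {4, 5}  B7 = {0, 5}  B8 = {0, 3}  B9 = {2, 3}
Tree: B1–B2, B2–B3, B3–B4, B4–B5, B5–B6, B6–B7, B7–B8, B8–B9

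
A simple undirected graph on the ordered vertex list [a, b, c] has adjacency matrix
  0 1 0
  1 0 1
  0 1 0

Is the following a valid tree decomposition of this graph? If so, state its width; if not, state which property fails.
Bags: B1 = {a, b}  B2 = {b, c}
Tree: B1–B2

Yes; width 1.

Every vertex of G appears in some bag (union = {a, b, c}); every edge is covered by a bag; and for each vertex v the set of bags containing v is connected in the bag tree. The decomposition is therefore valid. The largest bag has 2 vertices, so the width is 1.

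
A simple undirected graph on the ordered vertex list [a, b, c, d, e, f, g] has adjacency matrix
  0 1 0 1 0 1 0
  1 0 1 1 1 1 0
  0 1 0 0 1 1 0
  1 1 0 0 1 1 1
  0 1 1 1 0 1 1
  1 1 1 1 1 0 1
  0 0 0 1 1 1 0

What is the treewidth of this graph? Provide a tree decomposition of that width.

Treewidth 3.
One optimal decomposition is:
Bags: B1 = {d, e, f, g}  B2 = {b, d, e, f}  B3 = {b, c, e, f}  B4 = {a, b, d, f}
Tree: B1–B2, B2–B3, B2–B4

Every bag has size at most 4, so the width is 4 − 1 = 3 and tw(G) ≤ 3. For the lower bound, the 4 vertices {d, e, f, g} are pairwise adjacent, and any tree decomposition puts a clique entirely inside one bag — forcing width ≥ 3. Hence tw(G) = 3 exactly.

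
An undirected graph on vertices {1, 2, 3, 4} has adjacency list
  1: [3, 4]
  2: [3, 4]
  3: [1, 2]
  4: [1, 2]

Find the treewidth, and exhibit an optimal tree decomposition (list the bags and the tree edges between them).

Each bag holds 3 vertices, so the decomposition has width 2, which upper-bounds the treewidth. For the lower bound, G contains the cycle 3–1–4–2–3, so G is not a forest; only forests have treewidth ≤ 1, hence tw(G) ≥ 2. Therefore the treewidth is 2.

Treewidth 2.
One such decomposition:
Bags: B1 = {1, 3, 4}  B2 = {2, 3, 4}
Tree: B1–B2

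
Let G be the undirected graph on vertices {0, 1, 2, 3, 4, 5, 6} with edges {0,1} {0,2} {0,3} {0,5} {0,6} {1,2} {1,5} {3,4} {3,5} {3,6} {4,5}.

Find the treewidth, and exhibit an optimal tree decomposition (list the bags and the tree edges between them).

Treewidth 2.
One such decomposition:
Bags: B1 = {0, 3, 5}  B2 = {0, 1, 5}  B3 = {0, 3, 6}  B4 = {3, 4, 5}  B5 = {0, 1, 2}
Tree: B1–B2, B1–B3, B1–B4, B2–B5

The largest bag has 3 vertices, giving width 2; this decomposition certifies tw(G) ≤ 2. For the lower bound, the 3 vertices {0, 1, 2} are pairwise adjacent, and any tree decomposition puts a clique entirely inside one bag — forcing width ≥ 2. Combining the bounds, tw(G) = 2.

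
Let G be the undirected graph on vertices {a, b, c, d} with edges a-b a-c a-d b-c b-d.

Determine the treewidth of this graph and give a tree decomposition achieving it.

Every bag has size at most 3, so the width is 3 − 1 = 2 and tw(G) ≤ 2. For the lower bound, the 3 vertices {a, b, d} are pairwise adjacent, and any tree decomposition puts a clique entirely inside one bag — forcing width ≥ 2. Therefore the treewidth is 2.

Treewidth 2.
Bags: B1 = {a, b, d}  B2 = {a, b, c}
Tree: B1–B2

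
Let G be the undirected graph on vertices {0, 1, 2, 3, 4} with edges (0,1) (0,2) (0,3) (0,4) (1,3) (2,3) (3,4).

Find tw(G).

A width-2 tree decomposition is:
Bags: B1 = {0, 2, 3}  B2 = {0, 3, 4}  B3 = {0, 1, 3}
Tree: B1–B2, B2–B3
Every bag has size at most 3, so the width is 3 − 1 = 2 and tw(G) ≤ 2. For the lower bound, the 3 vertices {0, 1, 3} are pairwise adjacent, and any tree decomposition puts a clique entirely inside one bag — forcing width ≥ 2. The upper and lower bounds meet at 2, so that is the treewidth.

2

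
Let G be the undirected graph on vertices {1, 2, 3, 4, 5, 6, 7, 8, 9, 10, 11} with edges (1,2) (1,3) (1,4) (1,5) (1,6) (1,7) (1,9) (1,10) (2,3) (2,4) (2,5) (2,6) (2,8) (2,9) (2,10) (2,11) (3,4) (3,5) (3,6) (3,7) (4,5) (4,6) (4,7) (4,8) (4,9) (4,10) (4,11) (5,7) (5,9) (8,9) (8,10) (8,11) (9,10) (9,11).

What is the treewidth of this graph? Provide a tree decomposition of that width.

Each bag holds 5 vertices, so the decomposition has width 4, which upper-bounds the treewidth. Conversely, {2, 4, 8, 9, 10} is a clique of size 5, and the vertices of any clique must share a bag in every tree decomposition; so some bag has ≥ 5 vertices and tw(G) ≥ 4. The upper and lower bounds meet at 4, so that is the treewidth.

Treewidth 4.
Bags: B1 = {1, 2, 4, 9, 10}  B2 = {1, 2, 4, 5, 9}  B3 = {2, 4, 8, 9, 10}  B4 = {1, 2, 3, 4, 5}  B5 = {1, 3, 4, 5, 7}  B6 = {2, 4, 8, 9, 11}  B7 = {1, 2, 3, 4, 6}
Tree: B1–B2, B1–B3, B2–B4, B4–B5, B3–B6, B4–B7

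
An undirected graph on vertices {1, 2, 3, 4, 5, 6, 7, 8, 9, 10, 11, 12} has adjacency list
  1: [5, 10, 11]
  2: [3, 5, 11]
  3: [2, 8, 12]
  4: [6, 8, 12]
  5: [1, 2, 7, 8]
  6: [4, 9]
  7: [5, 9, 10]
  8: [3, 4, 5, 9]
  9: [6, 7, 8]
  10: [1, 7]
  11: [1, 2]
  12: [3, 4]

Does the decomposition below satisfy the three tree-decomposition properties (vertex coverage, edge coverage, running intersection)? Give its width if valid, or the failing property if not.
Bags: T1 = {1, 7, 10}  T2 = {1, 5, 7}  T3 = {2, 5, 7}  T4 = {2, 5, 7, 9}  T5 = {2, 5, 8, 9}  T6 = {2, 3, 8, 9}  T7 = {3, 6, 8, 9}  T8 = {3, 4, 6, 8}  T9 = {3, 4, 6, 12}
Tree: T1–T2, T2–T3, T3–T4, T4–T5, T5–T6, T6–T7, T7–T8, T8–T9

A tree decomposition must satisfy three properties: every vertex lies in some bag; for every edge, both endpoints lie together in some bag; and for every vertex, the bags containing it form a connected subtree. Here vertex 11 appears in no bag, so the decomposition is invalid.

No — vertex 11 appears in no bag.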